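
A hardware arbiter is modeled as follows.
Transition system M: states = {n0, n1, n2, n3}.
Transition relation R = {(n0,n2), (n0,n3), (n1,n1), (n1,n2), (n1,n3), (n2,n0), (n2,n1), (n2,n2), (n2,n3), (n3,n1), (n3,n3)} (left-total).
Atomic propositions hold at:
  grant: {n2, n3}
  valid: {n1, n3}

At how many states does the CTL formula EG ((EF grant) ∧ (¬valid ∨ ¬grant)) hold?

3

EF grant: least fixpoint, start Z0 = {n2, n3}, add states with some successor in Z. Z1 = {n0, n1, n2, n3}; fixed.
Sat(EF grant) = {n0, n1, n2, n3}
Sat(¬valid) = {n0, n2}
Sat(¬grant) = {n0, n1}
Sat(¬valid ∨ ¬grant) = {n0, n1, n2}
Sat((EF grant) ∧ (¬valid ∨ ¬grant)) = {n0, n1, n2}
EG ((EF grant) ∧ (¬valid ∨ ¬grant)): greatest fixpoint, start Z0 = {n0, n1, n2}, keep only states in Sat with some successor in Z. Already a fixed point.
Sat(EG ((EF grant) ∧ (¬valid ∨ ¬grant))) = {n0, n1, n2}
|Sat(EG ((EF grant) ∧ (¬valid ∨ ¬grant)))| = |{n0, n1, n2}| = 3.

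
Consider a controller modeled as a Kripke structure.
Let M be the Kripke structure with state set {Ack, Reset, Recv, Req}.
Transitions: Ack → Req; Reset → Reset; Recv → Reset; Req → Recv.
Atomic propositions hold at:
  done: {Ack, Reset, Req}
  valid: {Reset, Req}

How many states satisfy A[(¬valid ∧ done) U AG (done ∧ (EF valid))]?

1

Sat(¬valid) = {Ack, Recv}
Sat(¬valid ∧ done) = {Ack}
EF valid: least fixpoint, start Z0 = {Reset, Req}, add states with some successor in Z. Z1 = {Ack, Reset, Recv, Req}; fixed.
Sat(EF valid) = {Ack, Reset, Recv, Req}
Sat(done ∧ (EF valid)) = {Ack, Reset, Req}
AG (done ∧ (EF valid)): greatest fixpoint, start Z0 = {Ack, Reset, Req}, keep only states in Sat with every successor in Z. Z1 = {Ack, Reset}; Z2 = {Reset}; fixed.
Sat(AG (done ∧ (EF valid))) = {Reset}
A[(¬valid ∧ done) U AG (done ∧ (EF valid))]: least fixpoint, start Z0 = Sat(AG (done ∧ (EF valid))) = {Reset}, add states in Sat(¬valid ∧ done) with every successor in Z. Already a fixed point.
Sat(A[(¬valid ∧ done) U AG (done ∧ (EF valid))]) = {Reset}
|Sat(A[(¬valid ∧ done) U AG (done ∧ (EF valid))])| = |{Reset}| = 1.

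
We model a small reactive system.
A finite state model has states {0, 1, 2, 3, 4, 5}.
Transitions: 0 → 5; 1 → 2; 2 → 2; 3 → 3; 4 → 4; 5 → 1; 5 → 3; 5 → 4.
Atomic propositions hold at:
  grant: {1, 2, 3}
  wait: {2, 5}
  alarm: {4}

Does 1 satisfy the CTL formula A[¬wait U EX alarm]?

Sat(¬wait) = {0, 1, 3, 4}
Sat(EX alarm) = {s : some successor in {4}} = {4, 5}
A[¬wait U EX alarm]: least fixpoint, start Z0 = Sat(EX alarm) = {4, 5}, add states in Sat(¬wait) with every successor in Z. Z1 = {0, 4, 5}; fixed.
Sat(A[¬wait U EX alarm]) = {0, 4, 5}
1 ∉ Sat(A[¬wait U EX alarm]) = {0, 4, 5}, so the formula does not hold at 1.

No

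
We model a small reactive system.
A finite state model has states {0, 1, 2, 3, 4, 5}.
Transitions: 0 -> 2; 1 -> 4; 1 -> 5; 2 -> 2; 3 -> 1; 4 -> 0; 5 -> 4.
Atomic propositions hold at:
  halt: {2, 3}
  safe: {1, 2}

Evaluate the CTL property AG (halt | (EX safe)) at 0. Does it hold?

Yes

Sat(EX safe) = {s : some successor in {1, 2}} = {0, 2, 3}
Sat(halt | (EX safe)) = {0, 2, 3}
AG (halt | (EX safe)): greatest fixpoint, start Z0 = {0, 2, 3}, keep only states in Sat with every successor in Z. Z1 = {0, 2}; fixed.
Sat(AG (halt | (EX safe))) = {0, 2}
0 ∈ Sat(AG (halt | (EX safe))) = {0, 2}, so the formula holds at 0.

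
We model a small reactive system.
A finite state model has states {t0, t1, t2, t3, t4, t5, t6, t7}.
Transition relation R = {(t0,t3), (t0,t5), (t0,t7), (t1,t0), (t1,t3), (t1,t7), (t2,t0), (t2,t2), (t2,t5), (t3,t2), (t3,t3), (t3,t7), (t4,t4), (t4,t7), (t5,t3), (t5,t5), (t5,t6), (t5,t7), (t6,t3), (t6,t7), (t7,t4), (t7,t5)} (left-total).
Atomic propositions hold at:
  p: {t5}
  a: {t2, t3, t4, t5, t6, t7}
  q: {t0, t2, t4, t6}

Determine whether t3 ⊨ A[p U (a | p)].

Sat(a | p) = {t2, t3, t4, t5, t6, t7}
A[p U (a | p)]: least fixpoint, start Z0 = Sat((a | p)) = {t2, t3, t4, t5, t6, t7}, add states in Sat(p) with every successor in Z. Already a fixed point.
Sat(A[p U (a | p)]) = {t2, t3, t4, t5, t6, t7}
t3 ∈ Sat(A[p U (a | p)]) = {t2, t3, t4, t5, t6, t7}, so the formula holds at t3.

Yes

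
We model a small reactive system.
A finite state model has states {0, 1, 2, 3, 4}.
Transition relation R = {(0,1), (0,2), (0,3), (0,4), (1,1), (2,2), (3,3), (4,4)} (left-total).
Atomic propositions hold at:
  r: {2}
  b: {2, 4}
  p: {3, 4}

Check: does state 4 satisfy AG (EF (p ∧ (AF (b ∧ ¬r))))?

Yes

Sat(¬r) = {0, 1, 3, 4}
Sat(b ∧ ¬r) = {4}
AF (b ∧ ¬r): least fixpoint, start Z0 = {4}, add states with every successor in Z. Already a fixed point.
Sat(AF (b ∧ ¬r)) = {4}
Sat(p ∧ (AF (b ∧ ¬r))) = {4}
EF (p ∧ (AF (b ∧ ¬r))): least fixpoint, start Z0 = {4}, add states with some successor in Z. Z1 = {0, 4}; fixed.
Sat(EF (p ∧ (AF (b ∧ ¬r)))) = {0, 4}
AG (EF (p ∧ (AF (b ∧ ¬r)))): greatest fixpoint, start Z0 = {0, 4}, keep only states in Sat with every successor in Z. Z1 = {4}; fixed.
Sat(AG (EF (p ∧ (AF (b ∧ ¬r))))) = {4}
4 ∈ Sat(AG (EF (p ∧ (AF (b ∧ ¬r))))) = {4}, so the formula holds at 4.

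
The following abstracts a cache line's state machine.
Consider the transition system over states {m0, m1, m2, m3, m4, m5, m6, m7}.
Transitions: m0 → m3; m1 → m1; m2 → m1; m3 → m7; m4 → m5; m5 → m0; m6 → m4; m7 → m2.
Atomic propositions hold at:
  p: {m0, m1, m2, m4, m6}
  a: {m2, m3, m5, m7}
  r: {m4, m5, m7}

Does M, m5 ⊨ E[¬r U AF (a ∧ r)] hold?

Sat(¬r) = {m0, m1, m2, m3, m6}
Sat(a ∧ r) = {m5, m7}
AF (a ∧ r): least fixpoint, start Z0 = {m5, m7}, add states with every successor in Z. Z1 = {m3, m4, m5, m7}; Z2 = {m0, m3, m4, m5, m6, m7}; fixed.
Sat(AF (a ∧ r)) = {m0, m3, m4, m5, m6, m7}
E[¬r U AF (a ∧ r)]: least fixpoint, start Z0 = Sat(AF (a ∧ r)) = {m0, m3, m4, m5, m6, m7}, add states in Sat(¬r) with some successor in Z. Already a fixed point.
Sat(E[¬r U AF (a ∧ r)]) = {m0, m3, m4, m5, m6, m7}
m5 ∈ Sat(E[¬r U AF (a ∧ r)]) = {m0, m3, m4, m5, m6, m7}, so the formula holds at m5.

Yes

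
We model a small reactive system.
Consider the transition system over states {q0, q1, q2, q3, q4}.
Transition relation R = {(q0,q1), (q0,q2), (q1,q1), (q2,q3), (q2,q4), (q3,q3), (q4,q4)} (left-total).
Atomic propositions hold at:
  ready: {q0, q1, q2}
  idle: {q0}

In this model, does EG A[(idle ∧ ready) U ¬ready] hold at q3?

Yes

Sat(idle ∧ ready) = {q0}
Sat(¬ready) = {q3, q4}
A[(idle ∧ ready) U ¬ready]: least fixpoint, start Z0 = Sat(¬ready) = {q3, q4}, add states in Sat(idle ∧ ready) with every successor in Z. Already a fixed point.
Sat(A[(idle ∧ ready) U ¬ready]) = {q3, q4}
EG A[(idle ∧ ready) U ¬ready]: greatest fixpoint, start Z0 = {q3, q4}, keep only states in Sat with some successor in Z. Already a fixed point.
Sat(EG A[(idle ∧ ready) U ¬ready]) = {q3, q4}
q3 ∈ Sat(EG A[(idle ∧ ready) U ¬ready]) = {q3, q4}, so the formula holds at q3.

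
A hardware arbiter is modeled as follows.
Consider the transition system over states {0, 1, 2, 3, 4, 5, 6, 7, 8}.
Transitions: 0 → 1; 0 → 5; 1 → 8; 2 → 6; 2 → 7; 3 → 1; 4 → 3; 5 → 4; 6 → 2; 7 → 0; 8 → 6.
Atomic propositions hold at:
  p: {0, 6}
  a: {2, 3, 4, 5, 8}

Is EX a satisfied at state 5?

Yes

Sat(EX a) = {s : some successor in {2, 3, 4, 5, 8}} = {0, 1, 4, 5, 6}
5 ∈ Sat(EX a) = {0, 1, 4, 5, 6}, so the formula holds at 5.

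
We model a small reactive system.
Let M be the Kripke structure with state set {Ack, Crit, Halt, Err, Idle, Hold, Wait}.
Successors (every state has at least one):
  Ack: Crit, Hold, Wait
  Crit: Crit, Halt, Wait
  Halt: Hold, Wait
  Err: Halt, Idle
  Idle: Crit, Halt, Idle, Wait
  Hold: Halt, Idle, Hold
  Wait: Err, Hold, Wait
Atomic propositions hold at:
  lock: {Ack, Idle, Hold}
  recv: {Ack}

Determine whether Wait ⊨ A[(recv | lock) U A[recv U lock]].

No

Sat(recv | lock) = {Ack, Idle, Hold}
A[recv U lock]: least fixpoint, start Z0 = Sat(lock) = {Ack, Idle, Hold}, add states in Sat(recv) with every successor in Z. Already a fixed point.
Sat(A[recv U lock]) = {Ack, Idle, Hold}
A[(recv | lock) U A[recv U lock]]: least fixpoint, start Z0 = Sat(A[recv U lock]) = {Ack, Idle, Hold}, add states in Sat(recv | lock) with every successor in Z. Already a fixed point.
Sat(A[(recv | lock) U A[recv U lock]]) = {Ack, Idle, Hold}
Wait ∉ Sat(A[(recv | lock) U A[recv U lock]]) = {Ack, Idle, Hold}, so the formula does not hold at Wait.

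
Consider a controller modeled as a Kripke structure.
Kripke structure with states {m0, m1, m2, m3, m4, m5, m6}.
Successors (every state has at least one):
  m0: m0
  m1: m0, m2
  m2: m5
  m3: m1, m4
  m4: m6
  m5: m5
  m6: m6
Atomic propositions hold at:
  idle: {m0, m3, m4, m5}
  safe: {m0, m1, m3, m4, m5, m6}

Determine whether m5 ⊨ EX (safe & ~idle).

No

Sat(~idle) = {m1, m2, m6}
Sat(safe & ~idle) = {m1, m6}
Sat(EX (safe & ~idle)) = {s : some successor in {m1, m6}} = {m3, m4, m6}
m5 ∉ Sat(EX (safe & ~idle)) = {m3, m4, m6}, so the formula does not hold at m5.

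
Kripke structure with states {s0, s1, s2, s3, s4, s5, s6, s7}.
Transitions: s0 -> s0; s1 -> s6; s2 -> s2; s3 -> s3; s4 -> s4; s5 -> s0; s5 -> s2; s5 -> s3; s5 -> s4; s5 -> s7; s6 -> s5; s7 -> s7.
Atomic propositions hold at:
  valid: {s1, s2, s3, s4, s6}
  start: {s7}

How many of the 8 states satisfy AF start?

1

AF start: least fixpoint, start Z0 = {s7}, add states with every successor in Z. Already a fixed point.
Sat(AF start) = {s7}
|Sat(AF start)| = |{s7}| = 1.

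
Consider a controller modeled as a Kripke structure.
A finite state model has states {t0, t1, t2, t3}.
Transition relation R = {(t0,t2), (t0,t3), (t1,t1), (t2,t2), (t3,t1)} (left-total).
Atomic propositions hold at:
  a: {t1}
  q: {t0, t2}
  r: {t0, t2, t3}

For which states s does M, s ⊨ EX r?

Sat(EX r) = {s : some successor in {t0, t2, t3}} = {t0, t2}

{t0, t2}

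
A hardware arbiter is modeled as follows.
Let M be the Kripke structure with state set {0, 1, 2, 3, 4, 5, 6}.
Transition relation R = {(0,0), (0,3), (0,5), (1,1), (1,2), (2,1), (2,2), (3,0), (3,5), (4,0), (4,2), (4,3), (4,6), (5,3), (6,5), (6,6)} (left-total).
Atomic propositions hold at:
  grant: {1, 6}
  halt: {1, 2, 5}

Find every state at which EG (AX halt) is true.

{1, 2}

Sat(AX halt) = {s : every successor in {1, 2, 5}} = {1, 2}
EG (AX halt): greatest fixpoint, start Z0 = {1, 2}, keep only states in Sat with some successor in Z. Already a fixed point.
Sat(EG (AX halt)) = {1, 2}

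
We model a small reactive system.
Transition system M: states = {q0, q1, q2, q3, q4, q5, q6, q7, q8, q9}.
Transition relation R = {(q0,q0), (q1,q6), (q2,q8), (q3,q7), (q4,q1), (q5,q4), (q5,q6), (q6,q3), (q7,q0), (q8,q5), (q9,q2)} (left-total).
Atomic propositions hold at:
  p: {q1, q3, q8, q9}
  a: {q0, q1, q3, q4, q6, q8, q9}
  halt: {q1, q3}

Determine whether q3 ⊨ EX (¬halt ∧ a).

No

Sat(¬halt) = {q0, q2, q4, q5, q6, q7, q8, q9}
Sat(¬halt ∧ a) = {q0, q4, q6, q8, q9}
Sat(EX (¬halt ∧ a)) = {s : some successor in {q0, q4, q6, q8, q9}} = {q0, q1, q2, q5, q7}
q3 ∉ Sat(EX (¬halt ∧ a)) = {q0, q1, q2, q5, q7}, so the formula does not hold at q3.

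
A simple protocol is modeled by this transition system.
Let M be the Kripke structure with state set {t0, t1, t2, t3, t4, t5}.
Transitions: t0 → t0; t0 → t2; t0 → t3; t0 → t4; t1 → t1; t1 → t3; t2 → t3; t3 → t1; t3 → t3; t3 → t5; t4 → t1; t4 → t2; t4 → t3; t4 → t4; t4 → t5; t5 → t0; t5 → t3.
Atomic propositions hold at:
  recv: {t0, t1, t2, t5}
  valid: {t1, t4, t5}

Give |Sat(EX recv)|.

5

Sat(EX recv) = {s : some successor in {t0, t1, t2, t5}} = {t0, t1, t3, t4, t5}
|Sat(EX recv)| = |{t0, t1, t3, t4, t5}| = 5.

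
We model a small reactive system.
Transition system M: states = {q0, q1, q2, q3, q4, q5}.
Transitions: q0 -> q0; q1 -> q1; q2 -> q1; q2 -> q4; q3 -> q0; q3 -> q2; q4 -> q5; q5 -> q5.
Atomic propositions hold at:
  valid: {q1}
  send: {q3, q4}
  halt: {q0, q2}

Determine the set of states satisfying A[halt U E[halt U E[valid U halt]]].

{q0, q2}

E[valid U halt]: least fixpoint, start Z0 = Sat(halt) = {q0, q2}, add states in Sat(valid) with some successor in Z. Already a fixed point.
Sat(E[valid U halt]) = {q0, q2}
E[halt U E[valid U halt]]: least fixpoint, start Z0 = Sat(E[valid U halt]) = {q0, q2}, add states in Sat(halt) with some successor in Z. Already a fixed point.
Sat(E[halt U E[valid U halt]]) = {q0, q2}
A[halt U E[halt U E[valid U halt]]]: least fixpoint, start Z0 = Sat(E[halt U E[valid U halt]]) = {q0, q2}, add states in Sat(halt) with every successor in Z. Already a fixed point.
Sat(A[halt U E[halt U E[valid U halt]]]) = {q0, q2}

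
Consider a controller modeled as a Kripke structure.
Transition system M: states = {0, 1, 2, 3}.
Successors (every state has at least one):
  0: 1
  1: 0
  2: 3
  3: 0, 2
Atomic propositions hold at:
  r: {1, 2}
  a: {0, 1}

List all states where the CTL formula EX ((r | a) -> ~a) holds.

Sat(r | a) = {0, 1, 2}
Sat(~a) = {2, 3}
Sat((r | a) -> ~a) = {2, 3}
Sat(EX ((r | a) -> ~a)) = {s : some successor in {2, 3}} = {2, 3}

{2, 3}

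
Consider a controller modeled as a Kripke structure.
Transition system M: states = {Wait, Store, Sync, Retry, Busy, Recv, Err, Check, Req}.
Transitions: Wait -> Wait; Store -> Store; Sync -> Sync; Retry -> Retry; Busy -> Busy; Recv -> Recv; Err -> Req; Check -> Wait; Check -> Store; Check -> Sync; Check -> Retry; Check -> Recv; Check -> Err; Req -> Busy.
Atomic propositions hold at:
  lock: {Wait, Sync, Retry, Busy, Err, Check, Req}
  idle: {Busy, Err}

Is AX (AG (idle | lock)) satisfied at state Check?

Sat(idle | lock) = {Wait, Sync, Retry, Busy, Err, Check, Req}
AG (idle | lock): greatest fixpoint, start Z0 = {Wait, Sync, Retry, Busy, Err, Check, Req}, keep only states in Sat with every successor in Z. Z1 = {Wait, Sync, Retry, Busy, Err, Req}; fixed.
Sat(AG (idle | lock)) = {Wait, Sync, Retry, Busy, Err, Req}
Sat(AX (AG (idle | lock))) = {s : every successor in {Wait, Sync, Retry, Busy, Err, Req}} = {Wait, Sync, Retry, Busy, Err, Req}
Check ∉ Sat(AX (AG (idle | lock))) = {Wait, Sync, Retry, Busy, Err, Req}, so the formula does not hold at Check.

No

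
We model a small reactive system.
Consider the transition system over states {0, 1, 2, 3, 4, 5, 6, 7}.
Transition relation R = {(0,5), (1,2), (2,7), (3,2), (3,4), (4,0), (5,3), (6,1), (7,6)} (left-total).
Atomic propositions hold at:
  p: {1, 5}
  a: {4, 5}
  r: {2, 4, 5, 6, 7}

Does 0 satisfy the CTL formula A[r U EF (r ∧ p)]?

Yes

Sat(r ∧ p) = {5}
EF (r ∧ p): least fixpoint, start Z0 = {5}, add states with some successor in Z. Z1 = {0, 5}; Z2 = {0, 4, 5}; Z3 = {0, 3, 4, 5}; fixed.
Sat(EF (r ∧ p)) = {0, 3, 4, 5}
A[r U EF (r ∧ p)]: least fixpoint, start Z0 = Sat(EF (r ∧ p)) = {0, 3, 4, 5}, add states in Sat(r) with every successor in Z. Already a fixed point.
Sat(A[r U EF (r ∧ p)]) = {0, 3, 4, 5}
0 ∈ Sat(A[r U EF (r ∧ p)]) = {0, 3, 4, 5}, so the formula holds at 0.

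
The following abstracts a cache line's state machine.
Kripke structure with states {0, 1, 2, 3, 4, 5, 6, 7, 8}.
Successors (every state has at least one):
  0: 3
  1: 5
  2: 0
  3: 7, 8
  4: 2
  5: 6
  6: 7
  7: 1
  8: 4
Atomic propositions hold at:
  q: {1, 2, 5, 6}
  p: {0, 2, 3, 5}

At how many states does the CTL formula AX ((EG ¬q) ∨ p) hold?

4

Sat(¬q) = {0, 3, 4, 7, 8}
EG ¬q: greatest fixpoint, start Z0 = {0, 3, 4, 7, 8}, keep only states in Sat with some successor in Z. Z1 = {0, 3, 8}; Z2 = {0, 3}; Z3 = {0}; Z4 = ∅; fixed.
Sat(EG ¬q) = ∅
Sat((EG ¬q) ∨ p) = {0, 2, 3, 5}
Sat(AX ((EG ¬q) ∨ p)) = {s : every successor in {0, 2, 3, 5}} = {0, 1, 2, 4}
|Sat(AX ((EG ¬q) ∨ p))| = |{0, 1, 2, 4}| = 4.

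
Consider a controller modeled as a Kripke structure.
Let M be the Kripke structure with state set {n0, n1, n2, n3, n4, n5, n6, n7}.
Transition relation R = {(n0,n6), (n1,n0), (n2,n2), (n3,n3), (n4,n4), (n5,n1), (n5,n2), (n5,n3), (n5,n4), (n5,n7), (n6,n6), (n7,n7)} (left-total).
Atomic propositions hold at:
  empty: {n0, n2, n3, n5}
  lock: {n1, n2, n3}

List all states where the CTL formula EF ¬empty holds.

Sat(¬empty) = {n1, n4, n6, n7}
EF ¬empty: least fixpoint, start Z0 = {n1, n4, n6, n7}, add states with some successor in Z. Z1 = {n0, n1, n4, n5, n6, n7}; fixed.
Sat(EF ¬empty) = {n0, n1, n4, n5, n6, n7}

{n0, n1, n4, n5, n6, n7}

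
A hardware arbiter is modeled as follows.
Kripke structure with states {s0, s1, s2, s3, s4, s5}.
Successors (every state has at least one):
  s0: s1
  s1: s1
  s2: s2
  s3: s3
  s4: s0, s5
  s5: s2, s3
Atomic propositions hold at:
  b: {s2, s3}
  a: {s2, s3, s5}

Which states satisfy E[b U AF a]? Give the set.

{s2, s3, s5}

AF a: least fixpoint, start Z0 = {s2, s3, s5}, add states with every successor in Z. Already a fixed point.
Sat(AF a) = {s2, s3, s5}
E[b U AF a]: least fixpoint, start Z0 = Sat(AF a) = {s2, s3, s5}, add states in Sat(b) with some successor in Z. Already a fixed point.
Sat(E[b U AF a]) = {s2, s3, s5}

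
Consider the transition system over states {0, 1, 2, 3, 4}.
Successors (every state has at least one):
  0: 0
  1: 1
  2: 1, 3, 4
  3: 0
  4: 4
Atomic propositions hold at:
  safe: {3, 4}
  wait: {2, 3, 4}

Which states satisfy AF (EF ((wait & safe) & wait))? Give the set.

Sat(wait & safe) = {3, 4}
Sat((wait & safe) & wait) = {3, 4}
EF ((wait & safe) & wait): least fixpoint, start Z0 = {3, 4}, add states with some successor in Z. Z1 = {2, 3, 4}; fixed.
Sat(EF ((wait & safe) & wait)) = {2, 3, 4}
AF (EF ((wait & safe) & wait)): least fixpoint, start Z0 = {2, 3, 4}, add states with every successor in Z. Already a fixed point.
Sat(AF (EF ((wait & safe) & wait))) = {2, 3, 4}

{2, 3, 4}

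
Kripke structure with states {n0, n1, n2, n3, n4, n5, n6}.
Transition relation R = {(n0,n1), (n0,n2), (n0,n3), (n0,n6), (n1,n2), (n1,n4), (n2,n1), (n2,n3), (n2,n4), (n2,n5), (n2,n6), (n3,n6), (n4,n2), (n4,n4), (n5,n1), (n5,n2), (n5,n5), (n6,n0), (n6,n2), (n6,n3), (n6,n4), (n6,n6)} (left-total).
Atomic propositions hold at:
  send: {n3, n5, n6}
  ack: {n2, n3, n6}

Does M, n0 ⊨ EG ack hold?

EG ack: greatest fixpoint, start Z0 = {n2, n3, n6}, keep only states in Sat with some successor in Z. Already a fixed point.
Sat(EG ack) = {n2, n3, n6}
n0 ∉ Sat(EG ack) = {n2, n3, n6}, so the formula does not hold at n0.

No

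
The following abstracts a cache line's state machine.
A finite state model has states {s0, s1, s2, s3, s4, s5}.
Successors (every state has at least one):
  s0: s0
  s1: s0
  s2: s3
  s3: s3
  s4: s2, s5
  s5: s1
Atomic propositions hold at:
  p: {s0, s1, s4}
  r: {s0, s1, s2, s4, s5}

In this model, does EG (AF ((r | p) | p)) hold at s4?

Yes

Sat(r | p) = {s0, s1, s2, s4, s5}
Sat((r | p) | p) = {s0, s1, s2, s4, s5}
AF ((r | p) | p): least fixpoint, start Z0 = {s0, s1, s2, s4, s5}, add states with every successor in Z. Already a fixed point.
Sat(AF ((r | p) | p)) = {s0, s1, s2, s4, s5}
EG (AF ((r | p) | p)): greatest fixpoint, start Z0 = {s0, s1, s2, s4, s5}, keep only states in Sat with some successor in Z. Z1 = {s0, s1, s4, s5}; fixed.
Sat(EG (AF ((r | p) | p))) = {s0, s1, s4, s5}
s4 ∈ Sat(EG (AF ((r | p) | p))) = {s0, s1, s4, s5}, so the formula holds at s4.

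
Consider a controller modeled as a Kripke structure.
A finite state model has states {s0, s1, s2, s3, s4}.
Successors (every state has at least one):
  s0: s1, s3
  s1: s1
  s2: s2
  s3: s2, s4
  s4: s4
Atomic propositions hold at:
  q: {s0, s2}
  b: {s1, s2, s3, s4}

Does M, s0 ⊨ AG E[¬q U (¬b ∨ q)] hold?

No

Sat(¬q) = {s1, s3, s4}
Sat(¬b) = {s0}
Sat(¬b ∨ q) = {s0, s2}
E[¬q U (¬b ∨ q)]: least fixpoint, start Z0 = Sat((¬b ∨ q)) = {s0, s2}, add states in Sat(¬q) with some successor in Z. Z1 = {s0, s2, s3}; fixed.
Sat(E[¬q U (¬b ∨ q)]) = {s0, s2, s3}
AG E[¬q U (¬b ∨ q)]: greatest fixpoint, start Z0 = {s0, s2, s3}, keep only states in Sat with every successor in Z. Z1 = {s2}; fixed.
Sat(AG E[¬q U (¬b ∨ q)]) = {s2}
s0 ∉ Sat(AG E[¬q U (¬b ∨ q)]) = {s2}, so the formula does not hold at s0.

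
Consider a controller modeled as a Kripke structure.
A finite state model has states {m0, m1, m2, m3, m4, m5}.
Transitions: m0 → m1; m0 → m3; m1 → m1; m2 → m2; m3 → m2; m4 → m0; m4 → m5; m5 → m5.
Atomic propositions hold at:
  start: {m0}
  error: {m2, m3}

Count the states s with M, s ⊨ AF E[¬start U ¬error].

Sat(¬start) = {m1, m2, m3, m4, m5}
Sat(¬error) = {m0, m1, m4, m5}
E[¬start U ¬error]: least fixpoint, start Z0 = Sat(¬error) = {m0, m1, m4, m5}, add states in Sat(¬start) with some successor in Z. Already a fixed point.
Sat(E[¬start U ¬error]) = {m0, m1, m4, m5}
AF E[¬start U ¬error]: least fixpoint, start Z0 = {m0, m1, m4, m5}, add states with every successor in Z. Already a fixed point.
Sat(AF E[¬start U ¬error]) = {m0, m1, m4, m5}
|Sat(AF E[¬start U ¬error])| = |{m0, m1, m4, m5}| = 4.

4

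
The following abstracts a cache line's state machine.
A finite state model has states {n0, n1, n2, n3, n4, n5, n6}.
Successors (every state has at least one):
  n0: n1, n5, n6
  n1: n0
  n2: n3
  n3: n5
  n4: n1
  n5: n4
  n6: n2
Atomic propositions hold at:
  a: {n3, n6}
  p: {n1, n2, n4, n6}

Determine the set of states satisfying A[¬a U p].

Sat(¬a) = {n0, n1, n2, n4, n5}
A[¬a U p]: least fixpoint, start Z0 = Sat(p) = {n1, n2, n4, n6}, add states in Sat(¬a) with every successor in Z. Z1 = {n1, n2, n4, n5, n6}; Z2 = {n0, n1, n2, n4, n5, n6}; fixed.
Sat(A[¬a U p]) = {n0, n1, n2, n4, n5, n6}

{n0, n1, n2, n4, n5, n6}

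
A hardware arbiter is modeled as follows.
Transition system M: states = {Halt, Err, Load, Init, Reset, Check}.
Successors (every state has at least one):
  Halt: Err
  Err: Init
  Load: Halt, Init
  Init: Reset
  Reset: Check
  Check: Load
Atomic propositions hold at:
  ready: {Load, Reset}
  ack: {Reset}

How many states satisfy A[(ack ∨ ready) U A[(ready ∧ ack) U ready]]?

2

Sat(ack ∨ ready) = {Load, Reset}
Sat(ready ∧ ack) = {Reset}
A[(ready ∧ ack) U ready]: least fixpoint, start Z0 = Sat(ready) = {Load, Reset}, add states in Sat(ready ∧ ack) with every successor in Z. Already a fixed point.
Sat(A[(ready ∧ ack) U ready]) = {Load, Reset}
A[(ack ∨ ready) U A[(ready ∧ ack) U ready]]: least fixpoint, start Z0 = Sat(A[(ready ∧ ack) U ready]) = {Load, Reset}, add states in Sat(ack ∨ ready) with every successor in Z. Already a fixed point.
Sat(A[(ack ∨ ready) U A[(ready ∧ ack) U ready]]) = {Load, Reset}
|Sat(A[(ack ∨ ready) U A[(ready ∧ ack) U ready]])| = |{Load, Reset}| = 2.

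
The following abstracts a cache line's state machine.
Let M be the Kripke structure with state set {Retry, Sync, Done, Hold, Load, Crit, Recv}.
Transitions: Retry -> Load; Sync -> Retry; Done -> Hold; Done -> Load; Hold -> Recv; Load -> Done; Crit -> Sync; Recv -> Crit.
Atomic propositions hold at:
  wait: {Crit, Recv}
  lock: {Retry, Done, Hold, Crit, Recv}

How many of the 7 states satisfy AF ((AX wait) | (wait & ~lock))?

Sat(AX wait) = {s : every successor in {Crit, Recv}} = {Hold, Recv}
Sat(~lock) = {Sync, Load}
Sat(wait & ~lock) = ∅
Sat((AX wait) | (wait & ~lock)) = {Hold, Recv}
AF ((AX wait) | (wait & ~lock)): least fixpoint, start Z0 = {Hold, Recv}, add states with every successor in Z. Already a fixed point.
Sat(AF ((AX wait) | (wait & ~lock))) = {Hold, Recv}
|Sat(AF ((AX wait) | (wait & ~lock)))| = |{Hold, Recv}| = 2.

2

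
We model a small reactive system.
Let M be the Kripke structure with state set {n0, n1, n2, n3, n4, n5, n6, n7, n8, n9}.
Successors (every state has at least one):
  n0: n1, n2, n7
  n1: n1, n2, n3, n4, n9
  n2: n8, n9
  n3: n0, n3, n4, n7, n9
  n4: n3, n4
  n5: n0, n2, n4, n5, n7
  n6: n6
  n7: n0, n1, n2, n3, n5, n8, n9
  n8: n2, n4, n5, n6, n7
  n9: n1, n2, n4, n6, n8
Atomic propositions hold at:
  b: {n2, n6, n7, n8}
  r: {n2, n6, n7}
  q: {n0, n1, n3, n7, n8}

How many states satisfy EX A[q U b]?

9

A[q U b]: least fixpoint, start Z0 = Sat(b) = {n2, n6, n7, n8}, add states in Sat(q) with every successor in Z. Already a fixed point.
Sat(A[q U b]) = {n2, n6, n7, n8}
Sat(EX A[q U b]) = {s : some successor in {n2, n6, n7, n8}} = {n0, n1, n2, n3, n5, n6, n7, n8, n9}
|Sat(EX A[q U b])| = |{n0, n1, n2, n3, n5, n6, n7, n8, n9}| = 9.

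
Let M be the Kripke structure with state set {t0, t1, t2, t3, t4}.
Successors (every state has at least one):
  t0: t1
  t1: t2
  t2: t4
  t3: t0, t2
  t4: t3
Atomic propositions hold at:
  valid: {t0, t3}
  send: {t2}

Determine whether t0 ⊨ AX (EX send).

Yes

Sat(EX send) = {s : some successor in {t2}} = {t1, t3}
Sat(AX (EX send)) = {s : every successor in {t1, t3}} = {t0, t4}
t0 ∈ Sat(AX (EX send)) = {t0, t4}, so the formula holds at t0.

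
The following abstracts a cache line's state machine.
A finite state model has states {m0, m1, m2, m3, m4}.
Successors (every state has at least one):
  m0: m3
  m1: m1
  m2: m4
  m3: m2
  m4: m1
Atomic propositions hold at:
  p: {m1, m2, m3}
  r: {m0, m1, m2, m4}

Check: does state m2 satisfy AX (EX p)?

Yes

Sat(EX p) = {s : some successor in {m1, m2, m3}} = {m0, m1, m3, m4}
Sat(AX (EX p)) = {s : every successor in {m0, m1, m3, m4}} = {m0, m1, m2, m4}
m2 ∈ Sat(AX (EX p)) = {m0, m1, m2, m4}, so the formula holds at m2.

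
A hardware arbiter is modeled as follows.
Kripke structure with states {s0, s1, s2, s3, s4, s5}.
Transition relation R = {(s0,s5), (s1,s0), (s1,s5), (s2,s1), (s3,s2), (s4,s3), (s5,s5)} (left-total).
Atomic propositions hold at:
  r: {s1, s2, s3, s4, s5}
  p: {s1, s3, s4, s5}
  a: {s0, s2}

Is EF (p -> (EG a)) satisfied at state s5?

No

EG a: greatest fixpoint, start Z0 = {s0, s2}, keep only states in Sat with some successor in Z. Z1 = ∅; fixed.
Sat(EG a) = ∅
Sat(p -> (EG a)) = {s0, s2}
EF (p -> (EG a)): least fixpoint, start Z0 = {s0, s2}, add states with some successor in Z. Z1 = {s0, s1, s2, s3}; Z2 = {s0, s1, s2, s3, s4}; fixed.
Sat(EF (p -> (EG a))) = {s0, s1, s2, s3, s4}
s5 ∉ Sat(EF (p -> (EG a))) = {s0, s1, s2, s3, s4}, so the formula does not hold at s5.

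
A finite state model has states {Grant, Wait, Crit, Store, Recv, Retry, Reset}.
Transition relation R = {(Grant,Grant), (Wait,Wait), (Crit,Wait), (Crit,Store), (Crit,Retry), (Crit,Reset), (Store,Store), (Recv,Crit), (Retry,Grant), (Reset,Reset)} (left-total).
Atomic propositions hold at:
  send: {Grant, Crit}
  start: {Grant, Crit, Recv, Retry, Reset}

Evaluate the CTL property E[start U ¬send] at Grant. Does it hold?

Sat(¬send) = {Wait, Store, Recv, Retry, Reset}
E[start U ¬send]: least fixpoint, start Z0 = Sat(¬send) = {Wait, Store, Recv, Retry, Reset}, add states in Sat(start) with some successor in Z. Z1 = {Wait, Crit, Store, Recv, Retry, Reset}; fixed.
Sat(E[start U ¬send]) = {Wait, Crit, Store, Recv, Retry, Reset}
Grant ∉ Sat(E[start U ¬send]) = {Wait, Crit, Store, Recv, Retry, Reset}, so the formula does not hold at Grant.

No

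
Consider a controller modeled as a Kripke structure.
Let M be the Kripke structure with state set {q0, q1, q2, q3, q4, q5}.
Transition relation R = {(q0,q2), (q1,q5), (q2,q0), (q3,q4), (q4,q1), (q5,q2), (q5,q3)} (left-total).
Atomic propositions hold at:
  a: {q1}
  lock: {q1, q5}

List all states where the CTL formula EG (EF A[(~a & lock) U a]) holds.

{q1, q3, q4, q5}

Sat(~a) = {q0, q2, q3, q4, q5}
Sat(~a & lock) = {q5}
A[(~a & lock) U a]: least fixpoint, start Z0 = Sat(a) = {q1}, add states in Sat(~a & lock) with every successor in Z. Already a fixed point.
Sat(A[(~a & lock) U a]) = {q1}
EF A[(~a & lock) U a]: least fixpoint, start Z0 = {q1}, add states with some successor in Z. Z1 = {q1, q4}; Z2 = {q1, q3, q4}; Z3 = {q1, q3, q4, q5}; fixed.
Sat(EF A[(~a & lock) U a]) = {q1, q3, q4, q5}
EG (EF A[(~a & lock) U a]): greatest fixpoint, start Z0 = {q1, q3, q4, q5}, keep only states in Sat with some successor in Z. Already a fixed point.
Sat(EG (EF A[(~a & lock) U a])) = {q1, q3, q4, q5}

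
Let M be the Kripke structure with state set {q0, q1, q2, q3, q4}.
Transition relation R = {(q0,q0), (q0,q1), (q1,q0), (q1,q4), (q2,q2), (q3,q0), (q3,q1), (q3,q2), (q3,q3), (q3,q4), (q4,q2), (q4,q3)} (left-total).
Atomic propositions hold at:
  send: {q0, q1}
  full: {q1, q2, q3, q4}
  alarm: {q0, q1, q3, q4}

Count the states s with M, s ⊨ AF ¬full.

Sat(¬full) = {q0}
AF ¬full: least fixpoint, start Z0 = {q0}, add states with every successor in Z. Already a fixed point.
Sat(AF ¬full) = {q0}
|Sat(AF ¬full)| = |{q0}| = 1.

1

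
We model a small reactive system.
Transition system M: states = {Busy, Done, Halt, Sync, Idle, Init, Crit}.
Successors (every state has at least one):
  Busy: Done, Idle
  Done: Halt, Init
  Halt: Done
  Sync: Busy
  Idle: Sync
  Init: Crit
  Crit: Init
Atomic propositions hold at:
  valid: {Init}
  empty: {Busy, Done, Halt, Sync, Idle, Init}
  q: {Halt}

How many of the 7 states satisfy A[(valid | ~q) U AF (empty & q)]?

1

Sat(~q) = {Busy, Done, Sync, Idle, Init, Crit}
Sat(valid | ~q) = {Busy, Done, Sync, Idle, Init, Crit}
Sat(empty & q) = {Halt}
AF (empty & q): least fixpoint, start Z0 = {Halt}, add states with every successor in Z. Already a fixed point.
Sat(AF (empty & q)) = {Halt}
A[(valid | ~q) U AF (empty & q)]: least fixpoint, start Z0 = Sat(AF (empty & q)) = {Halt}, add states in Sat(valid | ~q) with every successor in Z. Already a fixed point.
Sat(A[(valid | ~q) U AF (empty & q)]) = {Halt}
|Sat(A[(valid | ~q) U AF (empty & q)])| = |{Halt}| = 1.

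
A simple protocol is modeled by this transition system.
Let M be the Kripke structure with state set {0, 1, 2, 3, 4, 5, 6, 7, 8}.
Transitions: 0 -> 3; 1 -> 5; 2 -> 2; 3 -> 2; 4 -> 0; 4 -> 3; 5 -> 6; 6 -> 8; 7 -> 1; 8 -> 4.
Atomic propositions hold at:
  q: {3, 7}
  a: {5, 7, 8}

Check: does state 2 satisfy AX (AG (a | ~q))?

Sat(~q) = {0, 1, 2, 4, 5, 6, 8}
Sat(a | ~q) = {0, 1, 2, 4, 5, 6, 7, 8}
AG (a | ~q): greatest fixpoint, start Z0 = {0, 1, 2, 4, 5, 6, 7, 8}, keep only states in Sat with every successor in Z. Z1 = {1, 2, 5, 6, 7, 8}; Z2 = {1, 2, 5, 6, 7}; Z3 = {1, 2, 5, 7}; Z4 = {1, 2, 7}; Z5 = {2, 7}; Z6 = {2}; fixed.
Sat(AG (a | ~q)) = {2}
Sat(AX (AG (a | ~q))) = {s : every successor in {2}} = {2, 3}
2 ∈ Sat(AX (AG (a | ~q))) = {2, 3}, so the formula holds at 2.

Yes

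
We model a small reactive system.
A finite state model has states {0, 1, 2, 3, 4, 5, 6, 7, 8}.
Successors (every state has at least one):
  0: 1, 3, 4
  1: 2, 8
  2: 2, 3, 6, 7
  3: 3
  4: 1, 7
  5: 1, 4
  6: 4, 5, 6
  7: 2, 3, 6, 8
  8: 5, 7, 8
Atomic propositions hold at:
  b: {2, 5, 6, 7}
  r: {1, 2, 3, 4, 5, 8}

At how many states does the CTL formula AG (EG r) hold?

1

EG r: greatest fixpoint, start Z0 = {1, 2, 3, 4, 5, 8}, keep only states in Sat with some successor in Z. Already a fixed point.
Sat(EG r) = {1, 2, 3, 4, 5, 8}
AG (EG r): greatest fixpoint, start Z0 = {1, 2, 3, 4, 5, 8}, keep only states in Sat with every successor in Z. Z1 = {1, 3, 5}; Z2 = {3}; fixed.
Sat(AG (EG r)) = {3}
|Sat(AG (EG r))| = |{3}| = 1.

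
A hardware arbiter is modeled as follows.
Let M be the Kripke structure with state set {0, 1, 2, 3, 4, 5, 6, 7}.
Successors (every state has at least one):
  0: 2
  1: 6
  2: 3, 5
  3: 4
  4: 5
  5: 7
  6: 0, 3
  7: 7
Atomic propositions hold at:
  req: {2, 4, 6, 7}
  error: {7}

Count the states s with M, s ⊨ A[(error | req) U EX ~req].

Sat(error | req) = {2, 4, 6, 7}
Sat(~req) = {0, 1, 3, 5}
Sat(EX ~req) = {s : some successor in {0, 1, 3, 5}} = {2, 4, 6}
A[(error | req) U EX ~req]: least fixpoint, start Z0 = Sat(EX ~req) = {2, 4, 6}, add states in Sat(error | req) with every successor in Z. Already a fixed point.
Sat(A[(error | req) U EX ~req]) = {2, 4, 6}
|Sat(A[(error | req) U EX ~req])| = |{2, 4, 6}| = 3.

3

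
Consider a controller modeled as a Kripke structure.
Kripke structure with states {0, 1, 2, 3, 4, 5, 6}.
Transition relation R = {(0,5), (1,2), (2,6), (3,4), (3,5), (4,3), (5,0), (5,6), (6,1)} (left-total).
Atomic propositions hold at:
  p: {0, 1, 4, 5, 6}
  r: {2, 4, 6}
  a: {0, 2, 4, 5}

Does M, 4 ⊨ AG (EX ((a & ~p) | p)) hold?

Sat(~p) = {2, 3}
Sat(a & ~p) = {2}
Sat((a & ~p) | p) = {0, 1, 2, 4, 5, 6}
Sat(EX ((a & ~p) | p)) = {s : some successor in {0, 1, 2, 4, 5, 6}} = {0, 1, 2, 3, 5, 6}
AG (EX ((a & ~p) | p)): greatest fixpoint, start Z0 = {0, 1, 2, 3, 5, 6}, keep only states in Sat with every successor in Z. Z1 = {0, 1, 2, 5, 6}; fixed.
Sat(AG (EX ((a & ~p) | p))) = {0, 1, 2, 5, 6}
4 ∉ Sat(AG (EX ((a & ~p) | p))) = {0, 1, 2, 5, 6}, so the formula does not hold at 4.

No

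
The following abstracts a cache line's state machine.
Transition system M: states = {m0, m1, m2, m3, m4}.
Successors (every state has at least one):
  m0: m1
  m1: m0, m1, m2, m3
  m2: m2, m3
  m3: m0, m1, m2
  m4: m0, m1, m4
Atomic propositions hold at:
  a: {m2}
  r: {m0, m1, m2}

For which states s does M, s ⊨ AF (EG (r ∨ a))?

{m0, m1, m2, m3}

Sat(r ∨ a) = {m0, m1, m2}
EG (r ∨ a): greatest fixpoint, start Z0 = {m0, m1, m2}, keep only states in Sat with some successor in Z. Already a fixed point.
Sat(EG (r ∨ a)) = {m0, m1, m2}
AF (EG (r ∨ a)): least fixpoint, start Z0 = {m0, m1, m2}, add states with every successor in Z. Z1 = {m0, m1, m2, m3}; fixed.
Sat(AF (EG (r ∨ a))) = {m0, m1, m2, m3}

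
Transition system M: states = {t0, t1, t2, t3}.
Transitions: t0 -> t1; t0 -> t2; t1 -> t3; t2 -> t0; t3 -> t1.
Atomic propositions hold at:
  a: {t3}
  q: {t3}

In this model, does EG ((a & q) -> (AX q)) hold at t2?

Sat(a & q) = {t3}
Sat(AX q) = {s : every successor in {t3}} = {t1}
Sat((a & q) -> (AX q)) = {t0, t1, t2}
EG ((a & q) -> (AX q)): greatest fixpoint, start Z0 = {t0, t1, t2}, keep only states in Sat with some successor in Z. Z1 = {t0, t2}; fixed.
Sat(EG ((a & q) -> (AX q))) = {t0, t2}
t2 ∈ Sat(EG ((a & q) -> (AX q))) = {t0, t2}, so the formula holds at t2.

Yes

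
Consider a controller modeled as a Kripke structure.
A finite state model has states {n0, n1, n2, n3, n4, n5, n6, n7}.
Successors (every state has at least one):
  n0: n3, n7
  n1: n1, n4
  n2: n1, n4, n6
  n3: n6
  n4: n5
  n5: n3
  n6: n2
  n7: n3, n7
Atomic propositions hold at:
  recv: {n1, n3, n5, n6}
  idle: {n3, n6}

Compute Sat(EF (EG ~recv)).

Sat(~recv) = {n0, n2, n4, n7}
EG ~recv: greatest fixpoint, start Z0 = {n0, n2, n4, n7}, keep only states in Sat with some successor in Z. Z1 = {n0, n2, n7}; Z2 = {n0, n7}; fixed.
Sat(EG ~recv) = {n0, n7}
EF (EG ~recv): least fixpoint, start Z0 = {n0, n7}, add states with some successor in Z. Already a fixed point.
Sat(EF (EG ~recv)) = {n0, n7}

{n0, n7}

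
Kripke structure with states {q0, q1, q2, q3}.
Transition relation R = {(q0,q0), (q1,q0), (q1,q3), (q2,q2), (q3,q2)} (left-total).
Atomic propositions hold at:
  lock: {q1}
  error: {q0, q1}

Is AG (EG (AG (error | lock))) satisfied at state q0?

Yes

Sat(error | lock) = {q0, q1}
AG (error | lock): greatest fixpoint, start Z0 = {q0, q1}, keep only states in Sat with every successor in Z. Z1 = {q0}; fixed.
Sat(AG (error | lock)) = {q0}
EG (AG (error | lock)): greatest fixpoint, start Z0 = {q0}, keep only states in Sat with some successor in Z. Already a fixed point.
Sat(EG (AG (error | lock))) = {q0}
AG (EG (AG (error | lock))): greatest fixpoint, start Z0 = {q0}, keep only states in Sat with every successor in Z. Already a fixed point.
Sat(AG (EG (AG (error | lock)))) = {q0}
q0 ∈ Sat(AG (EG (AG (error | lock)))) = {q0}, so the formula holds at q0.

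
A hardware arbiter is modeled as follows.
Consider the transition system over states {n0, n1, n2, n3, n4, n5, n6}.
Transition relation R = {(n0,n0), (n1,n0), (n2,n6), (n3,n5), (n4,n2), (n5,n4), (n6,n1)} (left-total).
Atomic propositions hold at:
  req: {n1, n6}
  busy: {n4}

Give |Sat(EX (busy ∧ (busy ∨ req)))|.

1

Sat(busy ∨ req) = {n1, n4, n6}
Sat(busy ∧ (busy ∨ req)) = {n4}
Sat(EX (busy ∧ (busy ∨ req))) = {s : some successor in {n4}} = {n5}
|Sat(EX (busy ∧ (busy ∨ req)))| = |{n5}| = 1.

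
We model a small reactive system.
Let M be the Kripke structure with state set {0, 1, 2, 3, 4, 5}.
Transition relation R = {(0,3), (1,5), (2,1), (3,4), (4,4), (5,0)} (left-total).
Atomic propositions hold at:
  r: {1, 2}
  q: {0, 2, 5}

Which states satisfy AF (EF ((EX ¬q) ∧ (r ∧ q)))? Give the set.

Sat(¬q) = {1, 3, 4}
Sat(EX ¬q) = {s : some successor in {1, 3, 4}} = {0, 2, 3, 4}
Sat(r ∧ q) = {2}
Sat((EX ¬q) ∧ (r ∧ q)) = {2}
EF ((EX ¬q) ∧ (r ∧ q)): least fixpoint, start Z0 = {2}, add states with some successor in Z. Already a fixed point.
Sat(EF ((EX ¬q) ∧ (r ∧ q))) = {2}
AF (EF ((EX ¬q) ∧ (r ∧ q))): least fixpoint, start Z0 = {2}, add states with every successor in Z. Already a fixed point.
Sat(AF (EF ((EX ¬q) ∧ (r ∧ q)))) = {2}

{2}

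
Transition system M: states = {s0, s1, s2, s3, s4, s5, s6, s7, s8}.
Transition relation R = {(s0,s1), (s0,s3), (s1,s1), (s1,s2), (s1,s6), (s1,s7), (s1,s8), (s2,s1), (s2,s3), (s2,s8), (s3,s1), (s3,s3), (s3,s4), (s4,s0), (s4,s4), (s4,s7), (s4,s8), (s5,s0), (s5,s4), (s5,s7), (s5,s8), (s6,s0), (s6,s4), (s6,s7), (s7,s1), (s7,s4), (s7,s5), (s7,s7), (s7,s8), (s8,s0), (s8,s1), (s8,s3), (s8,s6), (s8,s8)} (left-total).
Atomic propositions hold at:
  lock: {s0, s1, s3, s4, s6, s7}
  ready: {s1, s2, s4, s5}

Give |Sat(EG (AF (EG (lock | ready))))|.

Sat(lock | ready) = {s0, s1, s2, s3, s4, s5, s6, s7}
EG (lock | ready): greatest fixpoint, start Z0 = {s0, s1, s2, s3, s4, s5, s6, s7}, keep only states in Sat with some successor in Z. Already a fixed point.
Sat(EG (lock | ready)) = {s0, s1, s2, s3, s4, s5, s6, s7}
AF (EG (lock | ready)): least fixpoint, start Z0 = {s0, s1, s2, s3, s4, s5, s6, s7}, add states with every successor in Z. Already a fixed point.
Sat(AF (EG (lock | ready))) = {s0, s1, s2, s3, s4, s5, s6, s7}
EG (AF (EG (lock | ready))): greatest fixpoint, start Z0 = {s0, s1, s2, s3, s4, s5, s6, s7}, keep only states in Sat with some successor in Z. Already a fixed point.
Sat(EG (AF (EG (lock | ready)))) = {s0, s1, s2, s3, s4, s5, s6, s7}
|Sat(EG (AF (EG (lock | ready))))| = |{s0, s1, s2, s3, s4, s5, s6, s7}| = 8.

8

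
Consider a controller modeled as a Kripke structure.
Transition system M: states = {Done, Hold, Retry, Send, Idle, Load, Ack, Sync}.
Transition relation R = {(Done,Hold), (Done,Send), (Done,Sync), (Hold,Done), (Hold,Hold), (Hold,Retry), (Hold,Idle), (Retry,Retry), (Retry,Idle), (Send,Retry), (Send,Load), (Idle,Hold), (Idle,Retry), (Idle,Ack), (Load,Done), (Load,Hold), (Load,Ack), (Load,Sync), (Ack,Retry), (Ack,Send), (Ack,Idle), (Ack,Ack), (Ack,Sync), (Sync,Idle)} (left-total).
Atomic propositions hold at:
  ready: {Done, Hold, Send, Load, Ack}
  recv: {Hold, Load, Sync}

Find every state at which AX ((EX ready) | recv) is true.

{Done, Load, Sync}

Sat(EX ready) = {s : some successor in {Done, Hold, Send, Load, Ack}} = {Done, Hold, Send, Idle, Load, Ack}
Sat((EX ready) | recv) = {Done, Hold, Send, Idle, Load, Ack, Sync}
Sat(AX ((EX ready) | recv)) = {s : every successor in {Done, Hold, Send, Idle, Load, Ack, Sync}} = {Done, Load, Sync}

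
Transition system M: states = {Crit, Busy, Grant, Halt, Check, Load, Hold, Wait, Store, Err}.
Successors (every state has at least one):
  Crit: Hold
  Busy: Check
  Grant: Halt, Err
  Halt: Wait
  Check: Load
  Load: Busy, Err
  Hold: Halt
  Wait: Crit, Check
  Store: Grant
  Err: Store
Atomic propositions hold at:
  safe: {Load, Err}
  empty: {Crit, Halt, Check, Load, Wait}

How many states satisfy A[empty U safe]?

3

A[empty U safe]: least fixpoint, start Z0 = Sat(safe) = {Load, Err}, add states in Sat(empty) with every successor in Z. Z1 = {Check, Load, Err}; fixed.
Sat(A[empty U safe]) = {Check, Load, Err}
|Sat(A[empty U safe])| = |{Check, Load, Err}| = 3.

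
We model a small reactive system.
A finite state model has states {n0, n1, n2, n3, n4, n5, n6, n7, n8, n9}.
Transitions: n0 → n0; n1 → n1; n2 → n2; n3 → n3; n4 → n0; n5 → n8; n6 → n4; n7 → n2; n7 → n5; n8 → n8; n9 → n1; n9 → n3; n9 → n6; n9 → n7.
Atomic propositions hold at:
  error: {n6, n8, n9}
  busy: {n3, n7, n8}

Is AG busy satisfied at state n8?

Yes

AG busy: greatest fixpoint, start Z0 = {n3, n7, n8}, keep only states in Sat with every successor in Z. Z1 = {n3, n8}; fixed.
Sat(AG busy) = {n3, n8}
n8 ∈ Sat(AG busy) = {n3, n8}, so the formula holds at n8.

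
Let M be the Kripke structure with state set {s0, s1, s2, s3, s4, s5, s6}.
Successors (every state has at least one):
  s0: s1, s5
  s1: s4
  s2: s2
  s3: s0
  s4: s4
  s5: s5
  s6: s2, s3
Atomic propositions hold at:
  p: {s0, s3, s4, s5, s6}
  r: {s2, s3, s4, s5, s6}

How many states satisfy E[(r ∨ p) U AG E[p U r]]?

Sat(r ∨ p) = {s0, s2, s3, s4, s5, s6}
E[p U r]: least fixpoint, start Z0 = Sat(r) = {s2, s3, s4, s5, s6}, add states in Sat(p) with some successor in Z. Z1 = {s0, s2, s3, s4, s5, s6}; fixed.
Sat(E[p U r]) = {s0, s2, s3, s4, s5, s6}
AG E[p U r]: greatest fixpoint, start Z0 = {s0, s2, s3, s4, s5, s6}, keep only states in Sat with every successor in Z. Z1 = {s2, s3, s4, s5, s6}; Z2 = {s2, s4, s5, s6}; Z3 = {s2, s4, s5}; fixed.
Sat(AG E[p U r]) = {s2, s4, s5}
E[(r ∨ p) U AG E[p U r]]: least fixpoint, start Z0 = Sat(AG E[p U r]) = {s2, s4, s5}, add states in Sat(r ∨ p) with some successor in Z. Z1 = {s0, s2, s4, s5, s6}; Z2 = {s0, s2, s3, s4, s5, s6}; fixed.
Sat(E[(r ∨ p) U AG E[p U r]]) = {s0, s2, s3, s4, s5, s6}
|Sat(E[(r ∨ p) U AG E[p U r]])| = |{s0, s2, s3, s4, s5, s6}| = 6.

6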